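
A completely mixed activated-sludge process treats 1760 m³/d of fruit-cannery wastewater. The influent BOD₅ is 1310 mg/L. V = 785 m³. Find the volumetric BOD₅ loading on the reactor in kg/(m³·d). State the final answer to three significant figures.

L_v ≈ 2.94 kg BOD₅/(m³·d)

Volumetric loading L_v = Q·S₀ / V = 1760 × 1310 g/m³ / 785.0 m³ = 2937 g/(m³·d) = 2.937 kg BOD₅/(m³·d).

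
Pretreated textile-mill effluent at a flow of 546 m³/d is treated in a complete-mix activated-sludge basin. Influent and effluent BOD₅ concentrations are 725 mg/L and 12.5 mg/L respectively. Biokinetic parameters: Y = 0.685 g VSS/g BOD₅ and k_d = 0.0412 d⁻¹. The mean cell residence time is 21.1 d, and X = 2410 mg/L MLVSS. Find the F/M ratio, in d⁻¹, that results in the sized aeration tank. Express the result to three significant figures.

Rearranging the biomass balance for a CMAS with decay, V = Y·Q·ΔS·θ_c / [X·(1+k_d θ_c)] = 0.685 × 546 × (725 − 12.5) × 21.1 / [2410 × (1 + 0.0412 × 21.1)] = 5.62×10^6 / 4505 = 1248 m³.
Food-to-microorganism ratio F/M = Q S₀ / (V X) = 546 × 725 / (1248 × 2410) = 0.1316 d⁻¹.

F/M ≈ 0.132 d⁻¹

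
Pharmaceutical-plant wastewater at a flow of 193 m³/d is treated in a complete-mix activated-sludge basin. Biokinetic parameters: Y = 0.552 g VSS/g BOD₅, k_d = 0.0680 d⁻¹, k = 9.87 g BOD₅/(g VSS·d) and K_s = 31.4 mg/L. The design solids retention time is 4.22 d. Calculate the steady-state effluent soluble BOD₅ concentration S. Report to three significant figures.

For a completely mixed reactor with recycle the Lawrence–McCarty relation gives S = K_s·(1 + k_d·θ_c) / [θ_c·(Y·k − k_d) − 1] = 31.4 × (1 + 0.0680 × 4.22) / [4.22 × (0.552 × 9.87 − 0.0680) − 1] = 40.41 / 21.70 = 1.862 mg/L.

S ≈ 1.86 mg/L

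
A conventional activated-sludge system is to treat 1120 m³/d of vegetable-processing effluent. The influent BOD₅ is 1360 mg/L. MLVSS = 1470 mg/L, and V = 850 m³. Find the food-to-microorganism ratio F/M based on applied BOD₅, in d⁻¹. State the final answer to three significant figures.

F/M ≈ 1.22 d⁻¹

Food-to-microorganism ratio F/M = Q S₀ / (V X) = 1120 × 1360 / (850.0 × 1470) = 1.219 d⁻¹.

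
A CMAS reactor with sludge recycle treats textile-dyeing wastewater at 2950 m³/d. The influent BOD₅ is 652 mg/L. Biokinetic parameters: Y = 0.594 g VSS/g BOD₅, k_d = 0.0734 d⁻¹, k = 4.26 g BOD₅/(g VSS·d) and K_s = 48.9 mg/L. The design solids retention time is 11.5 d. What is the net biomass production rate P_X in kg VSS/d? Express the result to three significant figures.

P_X ≈ 616 kg VSS/d

Effluent substrate depends only on kinetics and SRT: S = K_s(1 + k_d θ_c) / [θ_c(Yk − k_d) − 1] = 48.9 × (1 + 0.0734 × 11.5) / [11.5 × (0.594 × 4.26 − 0.0734) − 1] = 90.18 / 27.26 = 3.309 mg/L.
The observed yield is Y_obs = Y/(1 + k_d·θ_c) = 0.594 / (1 + 0.0734 × 11.5) = 0.594 / 1.844 = 0.3221 g VSS per g BOD₅ removed.
Substrate removed = Q·(S₀ − S) = 2950 m³/d × (652 − 3.31) g/m³ = 1.91×10^6 g/d = 1914 kg/d.
Biomass produced: P_X = Y_obs·Q·ΔS = 0.3221 × 1914 ≈ 616.4 kg VSS/d.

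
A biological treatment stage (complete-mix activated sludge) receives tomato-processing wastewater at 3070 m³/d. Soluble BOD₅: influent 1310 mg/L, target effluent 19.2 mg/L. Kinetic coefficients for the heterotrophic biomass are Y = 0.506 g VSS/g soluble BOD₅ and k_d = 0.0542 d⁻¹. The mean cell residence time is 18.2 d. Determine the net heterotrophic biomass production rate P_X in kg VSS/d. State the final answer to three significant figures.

Correct the yield for decay: Y_obs = Y/(1 + k_d θ_c) = 0.506 / (1 + 0.0542 × 18.2) = 0.506 / 1.986 = 0.2547.
Substrate removed = Q·(S₀ − S) = 3070 m³/d × (1310 − 19.2) g/m³ = 3.96×10^6 g/d = 3963 kg/d.
P_X = Y_obs · Q(S₀ − S) = 0.2547 × 3963 = 1009 kg VSS/d.

P_X ≈ 1010 kg VSS/d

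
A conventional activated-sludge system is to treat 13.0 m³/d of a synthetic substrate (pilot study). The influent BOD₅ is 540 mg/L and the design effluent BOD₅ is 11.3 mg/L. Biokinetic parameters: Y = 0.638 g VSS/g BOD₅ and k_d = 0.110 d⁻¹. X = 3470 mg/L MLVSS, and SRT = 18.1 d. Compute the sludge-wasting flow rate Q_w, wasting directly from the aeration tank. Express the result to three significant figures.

Q_w ≈ 0.423 m³/d

Steady-state biomass mass balance: V·X·(1 + k_d·θ_c) = Y·Q·(S₀ − S)·θ_c, so V = 0.638 × 13.0 × (540 − 11.3) × 18.1 / [3470 × (1 + 0.110 × 18.1)] = 7.94×10^4 / 10379 = 7.647 m³.
Wasting from the aeration tank: Q_w = V / θ_c = 7.647 / 18.1 = 0.4225 m³/d.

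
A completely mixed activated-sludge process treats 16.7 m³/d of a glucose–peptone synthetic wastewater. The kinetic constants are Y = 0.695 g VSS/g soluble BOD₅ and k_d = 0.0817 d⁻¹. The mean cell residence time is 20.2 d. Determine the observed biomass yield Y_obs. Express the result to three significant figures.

The observed yield is Y_obs = Y/(1 + k_d·θ_c) = 0.695 / (1 + 0.0817 × 20.2) = 0.695 / 2.650 = 0.2622 g VSS per g soluble BOD₅ removed.

Y_obs ≈ 0.262 g VSS/g soluble BOD₅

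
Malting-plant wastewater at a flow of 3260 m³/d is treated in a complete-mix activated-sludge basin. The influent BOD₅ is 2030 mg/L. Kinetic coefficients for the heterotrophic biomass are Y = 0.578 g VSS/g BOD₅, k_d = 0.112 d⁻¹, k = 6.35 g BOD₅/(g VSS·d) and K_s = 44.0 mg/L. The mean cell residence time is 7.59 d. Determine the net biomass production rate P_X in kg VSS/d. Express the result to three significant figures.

P_X ≈ 2060 kg VSS/d

Effluent substrate depends only on kinetics and SRT: S = K_s(1 + k_d θ_c) / [θ_c(Yk − k_d) − 1] = 44.0 × (1 + 0.112 × 7.59) / [7.59 × (0.578 × 6.35 − 0.112) − 1] = 81.40 / 26.01 = 3.130 mg/L.
Observed yield with endogenous decay: Y_obs = Y / (1 + k_d·θ_c) = 0.578 / (1 + 0.112 × 7.59) = 0.578 / 1.850 = 0.3124 g VSS/g BOD₅.
Q·(S₀ − S) = 3260 × (2030 − 3.13) × 10⁻³ = 6608 kg/d removed.
Net biomass production P_X = Y_obs × Q·(S₀ − S) = 0.3124 × 6608 = 2064 kg VSS/d.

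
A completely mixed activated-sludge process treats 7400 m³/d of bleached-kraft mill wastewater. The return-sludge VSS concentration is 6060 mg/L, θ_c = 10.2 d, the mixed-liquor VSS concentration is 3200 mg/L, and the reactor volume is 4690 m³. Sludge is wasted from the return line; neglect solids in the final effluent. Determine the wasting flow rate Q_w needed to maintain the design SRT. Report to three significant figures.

Q_w ≈ 243 m³/d

Q_w = (V·X)/(θ_c X_r) = 4690 × 3200 / (10.2 × 6060) = 242.8 m³/d.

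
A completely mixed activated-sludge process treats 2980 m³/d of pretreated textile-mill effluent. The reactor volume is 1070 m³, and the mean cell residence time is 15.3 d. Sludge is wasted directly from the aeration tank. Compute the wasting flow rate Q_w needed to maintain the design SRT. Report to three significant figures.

For wasting at MLVSS concentration, Q_w = V/θ_c = 1070/15.3 = 69.93 m³/d.

Q_w ≈ 69.9 m³/d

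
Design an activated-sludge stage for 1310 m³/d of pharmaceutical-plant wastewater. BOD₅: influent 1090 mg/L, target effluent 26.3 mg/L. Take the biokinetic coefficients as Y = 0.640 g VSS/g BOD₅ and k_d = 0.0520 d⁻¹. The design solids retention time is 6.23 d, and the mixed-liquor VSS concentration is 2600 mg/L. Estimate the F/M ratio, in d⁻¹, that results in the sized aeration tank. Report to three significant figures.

Steady-state biomass mass balance: V·X·(1 + k_d·θ_c) = Y·Q·(S₀ − S)·θ_c, so V = 0.640 × 1310 × (1090 − 26.3) × 6.23 / [2600 × (1 + 0.0520 × 6.23)] = 5.56×10^6 / 3442 = 1614 m³.
F/M = applied load / biomass = Q·S₀/(V·X) = 1310 × 1090 / (1614 × 2600) = 0.3403 d⁻¹.

F/M ≈ 0.340 d⁻¹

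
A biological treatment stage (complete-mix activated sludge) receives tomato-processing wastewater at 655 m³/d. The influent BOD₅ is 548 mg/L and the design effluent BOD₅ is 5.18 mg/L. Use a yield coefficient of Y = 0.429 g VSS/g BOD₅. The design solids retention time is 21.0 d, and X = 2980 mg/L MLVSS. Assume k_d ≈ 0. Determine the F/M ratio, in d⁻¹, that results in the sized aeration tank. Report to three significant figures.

F/M ≈ 0.112 d⁻¹

With k_d = 0 the design equation reduces to V = Y Q (S₀−S) θ_c / X = 0.429 × 655 × (548 − 5.18) × 21.0 / 2980 = 1075 m³.
F/M = Q·S₀ / (V·X) = 655 × 548 / (1075 × 2980) = 0.1121 g BOD₅·(g VSS·d)⁻¹.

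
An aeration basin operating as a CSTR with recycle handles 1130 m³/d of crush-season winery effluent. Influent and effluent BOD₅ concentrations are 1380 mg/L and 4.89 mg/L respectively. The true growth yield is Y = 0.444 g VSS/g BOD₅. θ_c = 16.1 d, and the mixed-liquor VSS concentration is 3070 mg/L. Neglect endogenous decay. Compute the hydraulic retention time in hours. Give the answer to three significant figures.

τ ≈ 76.8 h

With k_d = 0 the design equation reduces to V = Y Q (S₀−S) θ_c / X = 0.444 × 1130 × (1380 − 4.89) × 16.1 / 3070 = 3618 m³.
Hydraulic retention time τ = V/Q = 3618 / 1130 = 3.202 d = 76.85 h.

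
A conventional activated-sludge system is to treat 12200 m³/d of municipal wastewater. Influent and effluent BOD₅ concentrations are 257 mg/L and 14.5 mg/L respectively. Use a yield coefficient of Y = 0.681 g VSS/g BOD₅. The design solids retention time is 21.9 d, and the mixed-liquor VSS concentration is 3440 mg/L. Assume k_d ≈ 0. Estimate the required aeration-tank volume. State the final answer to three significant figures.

V ≈ 12800 m³

With k_d = 0 the design equation reduces to V = Y Q (S₀−S) θ_c / X = 0.681 × 12200 × (257 − 14.5) × 21.9 / 3440 = 12826 m³.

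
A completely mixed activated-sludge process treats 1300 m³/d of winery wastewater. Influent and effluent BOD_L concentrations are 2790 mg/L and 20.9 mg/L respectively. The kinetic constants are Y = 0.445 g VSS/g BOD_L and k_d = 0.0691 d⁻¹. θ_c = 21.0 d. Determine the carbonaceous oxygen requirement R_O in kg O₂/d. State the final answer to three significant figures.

R_O ≈ 2670 kg O₂/d

Y_obs = Y / (1 + k_d θ_c) = 0.445 / (1 + 0.0691 × 21.0) = 0.445 / 2.451 = 0.1816.
ΔS = 2790 − 20.9 = 2769 mg/L, so the substrate removal rate is 1300 × 2769/1000 = 3600 kg BOD_L/d.
Net sludge production P_X = 0.1816 × 3600 = 653.6 kg VSS/d.
R_O = Q·(S₀ − S) − 1.42·P_X = 3600 − 1.42 × 653.6 = 2672 kg O₂/d.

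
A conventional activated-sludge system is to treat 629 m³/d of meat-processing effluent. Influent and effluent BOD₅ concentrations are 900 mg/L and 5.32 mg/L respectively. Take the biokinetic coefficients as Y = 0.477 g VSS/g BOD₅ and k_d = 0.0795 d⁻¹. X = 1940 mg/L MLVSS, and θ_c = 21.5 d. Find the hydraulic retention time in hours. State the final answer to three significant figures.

τ ≈ 41.9 h

From the SRT design equation V = Y Q (S₀−S) θ_c / [X (1 + k_d θ_c)] = 0.477 × 629 × (900 − 5.32) × 21.5 / [1940 × (1 + 0.0795 × 21.5)] = 5.77×10^6 / 5256 = 1098 m³.
τ = V/Q = 1098/629 = 1.746 d, or 41.90 h.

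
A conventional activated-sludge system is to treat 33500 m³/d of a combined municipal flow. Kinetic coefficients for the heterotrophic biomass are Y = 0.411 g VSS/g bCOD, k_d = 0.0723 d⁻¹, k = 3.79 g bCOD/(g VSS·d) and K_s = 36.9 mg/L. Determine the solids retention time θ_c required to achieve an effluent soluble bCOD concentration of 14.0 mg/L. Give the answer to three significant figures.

θ_c ≈ 2.81 d

Specific growth rate at S = 14.0 mg/L: μ = YkS/(K_s+S) = 0.411·3.79·14.0/(36.9+14.0) = 0.4284 d⁻¹.
Then 1/θ_c = μ − k_d = 0.4284 − 0.0723 = 0.3561 d⁻¹, giving θ_c = 2.808 d.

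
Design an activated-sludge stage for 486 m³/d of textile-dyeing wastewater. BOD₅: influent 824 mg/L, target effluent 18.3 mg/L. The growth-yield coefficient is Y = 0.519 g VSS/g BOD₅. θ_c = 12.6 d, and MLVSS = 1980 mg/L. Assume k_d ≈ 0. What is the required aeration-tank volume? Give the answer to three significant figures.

V ≈ 1290 m³

Biomass mass balance (decay neglected): V·X = Y·Q·(S₀ − S)·θ_c, so V = 0.519 × 486 × (824 − 18.3) × 12.6 / 1980 = 1293 m³.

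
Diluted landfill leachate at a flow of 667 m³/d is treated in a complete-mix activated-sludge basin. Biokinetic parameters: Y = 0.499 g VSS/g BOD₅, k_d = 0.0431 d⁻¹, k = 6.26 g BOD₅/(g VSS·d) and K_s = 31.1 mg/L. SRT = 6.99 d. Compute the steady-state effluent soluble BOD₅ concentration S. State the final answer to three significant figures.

Effluent substrate depends only on kinetics and SRT: S = K_s(1 + k_d θ_c) / [θ_c(Yk − k_d) − 1] = 31.1 × (1 + 0.0431 × 6.99) / [6.99 × (0.499 × 6.26 − 0.0431) − 1] = 40.47 / 20.53 = 1.971 mg/L.

S ≈ 1.97 mg/L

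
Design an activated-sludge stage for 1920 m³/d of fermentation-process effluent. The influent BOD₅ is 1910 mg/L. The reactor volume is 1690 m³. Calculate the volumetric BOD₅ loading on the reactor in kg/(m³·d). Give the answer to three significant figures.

L_v ≈ 2.17 kg BOD₅/(m³·d)

Applied BOD₅ load per unit volume = Q·S₀/V = (1920 × 1910/1000)/1690 = 2.170 kg BOD₅·m⁻³·d⁻¹.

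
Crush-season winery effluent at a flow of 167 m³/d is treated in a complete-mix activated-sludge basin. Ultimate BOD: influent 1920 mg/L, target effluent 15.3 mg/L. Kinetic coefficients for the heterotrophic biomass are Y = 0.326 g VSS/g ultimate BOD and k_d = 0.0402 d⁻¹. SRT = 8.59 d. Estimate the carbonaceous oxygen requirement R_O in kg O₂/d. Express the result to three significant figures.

R_O ≈ 209 kg O₂/d

Correct the yield for decay: Y_obs = Y/(1 + k_d θ_c) = 0.326 / (1 + 0.0402 × 8.59) = 0.326 / 1.345 = 0.2423.
Q·(S₀ − S) = 167 × (1920 − 15.3) × 10⁻³ = 318.1 kg/d removed.
Net sludge production P_X = 0.2423 × 318.1 = 77.08 kg VSS/d.
R_O = Q·ΔS − 1.42 P_X = 318.1 − 109.5 = 208.6 kg O₂/d.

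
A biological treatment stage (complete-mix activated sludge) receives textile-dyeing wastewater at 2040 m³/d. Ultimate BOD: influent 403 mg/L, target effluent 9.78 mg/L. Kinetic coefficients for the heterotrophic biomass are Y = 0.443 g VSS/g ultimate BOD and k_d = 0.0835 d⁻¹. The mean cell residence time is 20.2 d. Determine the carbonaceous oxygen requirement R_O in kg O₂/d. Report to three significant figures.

Observed yield with endogenous decay: Y_obs = Y / (1 + k_d·θ_c) = 0.443 / (1 + 0.0835 × 20.2) = 0.443 / 2.687 = 0.1649 g VSS/g ultimate BOD.
ΔS = 403 − 9.78 = 393.2 mg/L, so the substrate removal rate is 2040 × 393.2/1000 = 802.2 kg ultimate BOD/d.
Biomass synthesised: P_X = Y_obs × 802.2 = 132.3 kg VSS/d.
R_O = Q·(S₀ − S) − 1.42·P_X = 802.2 − 1.42 × 132.3 = 614.4 kg O₂/d.

R_O ≈ 614 kg O₂/d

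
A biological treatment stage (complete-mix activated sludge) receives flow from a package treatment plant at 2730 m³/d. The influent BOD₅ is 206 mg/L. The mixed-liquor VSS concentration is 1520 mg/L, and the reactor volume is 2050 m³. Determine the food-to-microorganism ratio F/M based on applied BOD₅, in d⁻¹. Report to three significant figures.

F/M = Q·S₀ / (V·X) = 2730 × 206 / (2050 × 1520) = 0.1805 g BOD₅·(g VSS·d)⁻¹.

F/M ≈ 0.180 d⁻¹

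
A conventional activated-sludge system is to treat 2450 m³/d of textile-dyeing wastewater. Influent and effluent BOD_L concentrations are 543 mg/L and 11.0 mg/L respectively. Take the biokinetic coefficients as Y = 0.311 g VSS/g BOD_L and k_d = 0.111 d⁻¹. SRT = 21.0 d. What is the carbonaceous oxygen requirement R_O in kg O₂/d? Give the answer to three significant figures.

Correct the yield for decay: Y_obs = Y/(1 + k_d θ_c) = 0.311 / (1 + 0.111 × 21.0) = 0.311 / 3.331 = 0.09337.
Mass of BOD_L removed per day: Q(S₀ − S) = 2450 × 532.0 g/m³ = 1303 kg/d.
Net sludge production P_X = 0.09337 × 1303 = 121.7 kg VSS/d.
R_O = Q·(S₀ − S) − 1.42·P_X = 1303 − 1.42 × 121.7 = 1131 kg O₂/d.

R_O ≈ 1130 kg O₂/d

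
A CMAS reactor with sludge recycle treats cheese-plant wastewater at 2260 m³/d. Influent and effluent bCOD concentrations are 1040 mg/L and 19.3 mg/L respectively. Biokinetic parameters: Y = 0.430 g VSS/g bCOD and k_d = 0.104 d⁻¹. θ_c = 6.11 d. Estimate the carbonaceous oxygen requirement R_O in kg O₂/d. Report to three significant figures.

Y_obs = Y / (1 + k_d θ_c) = 0.430 / (1 + 0.104 × 6.11) = 0.430 / 1.635 = 0.2629.
ΔS = 1040 − 19.3 = 1021 mg/L, so the substrate removal rate is 2260 × 1021/1000 = 2307 kg bCOD/d.
Biomass synthesised: P_X = Y_obs × 2307 = 606.5 kg VSS/d.
R_O = Q·(S₀ − S) − 1.42·P_X = 2307 − 1.42 × 606.5 = 1446 kg O₂/d.

R_O ≈ 1450 kg O₂/d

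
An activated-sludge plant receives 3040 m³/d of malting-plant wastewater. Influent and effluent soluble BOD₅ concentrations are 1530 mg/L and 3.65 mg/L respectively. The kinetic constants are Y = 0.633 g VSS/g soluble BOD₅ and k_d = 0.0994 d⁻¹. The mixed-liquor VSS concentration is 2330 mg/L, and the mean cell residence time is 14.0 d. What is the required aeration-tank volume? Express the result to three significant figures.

V ≈ 7380 m³

Steady-state biomass mass balance: V·X·(1 + k_d·θ_c) = Y·Q·(S₀ − S)·θ_c, so V = 0.633 × 3040 × (1530 − 3.65) × 14.0 / [2330 × (1 + 0.0994 × 14.0)] = 4.11×10^7 / 5572 = 7379 m³.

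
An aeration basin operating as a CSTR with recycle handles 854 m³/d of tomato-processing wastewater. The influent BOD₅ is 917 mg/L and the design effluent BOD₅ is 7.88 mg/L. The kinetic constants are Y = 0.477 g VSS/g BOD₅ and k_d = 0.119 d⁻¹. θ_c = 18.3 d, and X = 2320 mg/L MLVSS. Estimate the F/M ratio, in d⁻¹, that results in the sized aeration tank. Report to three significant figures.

F/M ≈ 0.367 d⁻¹

Rearranging the biomass balance for a CMAS with decay, V = Y·Q·ΔS·θ_c / [X·(1+k_d θ_c)] = 0.477 × 854 × (917 − 7.88) × 18.3 / [2320 × (1 + 0.119 × 18.3)] = 6.78×10^6 / 7372 = 919.3 m³.
F/M = Q·S₀ / (V·X) = 854 × 917 / (919.3 × 2320) = 0.3672 g BOD₅·(g VSS·d)⁻¹.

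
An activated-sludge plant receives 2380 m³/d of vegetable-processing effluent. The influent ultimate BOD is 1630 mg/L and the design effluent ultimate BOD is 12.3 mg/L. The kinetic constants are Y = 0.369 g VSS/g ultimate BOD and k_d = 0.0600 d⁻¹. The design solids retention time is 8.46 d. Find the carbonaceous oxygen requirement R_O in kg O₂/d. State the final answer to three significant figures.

Y_obs = Y / (1 + k_d θ_c) = 0.369 / (1 + 0.0600 × 8.46) = 0.369 / 1.508 = 0.2448.
Substrate removed = Q·(S₀ − S) = 2380 m³/d × (1630 − 12.3) g/m³ = 3.85×10^6 g/d = 3850 kg/d.
Net sludge production P_X = 0.2448 × 3850 = 942.4 kg VSS/d.
R_O = Q·ΔS − 1.42 P_X = 3850 − 1338 = 2512 kg O₂/d.

R_O ≈ 2510 kg O₂/d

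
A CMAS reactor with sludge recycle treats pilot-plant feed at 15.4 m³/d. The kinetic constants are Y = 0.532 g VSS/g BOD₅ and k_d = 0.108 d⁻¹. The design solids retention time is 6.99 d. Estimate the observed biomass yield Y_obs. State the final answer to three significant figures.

Y_obs = Y / (1 + k_d θ_c) = 0.532 / (1 + 0.108 × 6.99) = 0.532 / 1.755 = 0.3031.

Y_obs ≈ 0.303 g VSS/g BOD₅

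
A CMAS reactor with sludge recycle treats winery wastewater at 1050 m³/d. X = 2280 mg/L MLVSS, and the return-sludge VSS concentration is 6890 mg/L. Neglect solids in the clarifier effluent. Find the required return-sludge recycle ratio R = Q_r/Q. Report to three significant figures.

R ≈ 0.495

R = Q_r/Q = X/(X_r − X) = 2280 / (6890 − 2280) = 0.4946.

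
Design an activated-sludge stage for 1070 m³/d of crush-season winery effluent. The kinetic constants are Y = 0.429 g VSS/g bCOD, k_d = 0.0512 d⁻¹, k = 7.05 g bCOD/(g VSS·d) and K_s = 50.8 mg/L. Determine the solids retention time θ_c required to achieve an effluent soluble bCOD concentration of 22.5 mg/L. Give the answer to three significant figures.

Specific growth rate at S = 22.5 mg/L: μ = YkS/(K_s+S) = 0.429·7.05·22.5/(50.8+22.5) = 0.9284 d⁻¹.
Then 1/θ_c = μ − k_d = 0.9284 − 0.0512 = 0.8772 d⁻¹, giving θ_c = 1.140 d.

θ_c ≈ 1.14 d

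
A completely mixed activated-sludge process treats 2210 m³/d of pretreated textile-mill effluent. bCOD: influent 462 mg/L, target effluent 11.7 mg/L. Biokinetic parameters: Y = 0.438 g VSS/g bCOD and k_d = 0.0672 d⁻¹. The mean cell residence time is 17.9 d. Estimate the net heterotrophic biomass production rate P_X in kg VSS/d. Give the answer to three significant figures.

P_X ≈ 198 kg VSS/d

The observed yield is Y_obs = Y/(1 + k_d·θ_c) = 0.438 / (1 + 0.0672 × 17.9) = 0.438 / 2.203 = 0.1988 g VSS per g bCOD removed.
Substrate removed = Q·(S₀ − S) = 2210 m³/d × (462 − 11.7) g/m³ = 9.95×10^5 g/d = 995.2 kg/d.
P_X = Y_obs · Q(S₀ − S) = 0.1988 × 995.2 = 197.9 kg VSS/d.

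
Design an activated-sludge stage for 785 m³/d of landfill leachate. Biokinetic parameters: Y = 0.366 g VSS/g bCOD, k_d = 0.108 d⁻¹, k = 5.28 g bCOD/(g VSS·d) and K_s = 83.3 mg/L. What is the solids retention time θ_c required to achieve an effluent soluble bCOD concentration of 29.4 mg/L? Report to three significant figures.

θ_c ≈ 2.52 d

From 1/θ_c = Y·k·S/(K_s + S) − k_d: Y·k·S/(K_s+S) = 0.366 × 5.28 × 29.4 / (83.3 + 29.4) = 0.5041 d⁻¹.
1/θ_c = 0.5041 − 0.108 = 0.3961 d⁻¹, so θ_c = 2.524 d.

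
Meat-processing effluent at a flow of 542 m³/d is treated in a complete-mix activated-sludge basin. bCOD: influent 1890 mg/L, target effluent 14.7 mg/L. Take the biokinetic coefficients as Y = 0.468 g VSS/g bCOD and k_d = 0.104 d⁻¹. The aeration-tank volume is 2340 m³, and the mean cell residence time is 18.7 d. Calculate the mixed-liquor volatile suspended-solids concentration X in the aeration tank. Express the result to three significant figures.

X ≈ 1290 mg/L

From V·X·(1 + k_d·θ_c) = Y·Q·(S₀ − S)·θ_c: X = 0.468 × 542 × (1890 − 14.7) × 18.7 / [2340 × (1 + 0.104 × 18.7)] = 1291 mg/L.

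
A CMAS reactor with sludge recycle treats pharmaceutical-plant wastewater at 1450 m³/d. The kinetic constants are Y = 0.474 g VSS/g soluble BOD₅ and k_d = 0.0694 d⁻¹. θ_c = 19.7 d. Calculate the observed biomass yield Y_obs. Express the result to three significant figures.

Y_obs ≈ 0.200 g VSS/g soluble BOD₅

Observed yield with endogenous decay: Y_obs = Y / (1 + k_d·θ_c) = 0.474 / (1 + 0.0694 × 19.7) = 0.474 / 2.367 = 0.2002 g VSS/g soluble BOD₅.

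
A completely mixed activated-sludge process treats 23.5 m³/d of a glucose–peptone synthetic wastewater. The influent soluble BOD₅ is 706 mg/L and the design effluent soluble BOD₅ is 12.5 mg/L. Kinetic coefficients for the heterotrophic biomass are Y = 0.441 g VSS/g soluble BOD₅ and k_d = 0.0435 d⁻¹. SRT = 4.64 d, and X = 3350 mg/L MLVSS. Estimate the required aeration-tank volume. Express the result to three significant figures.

V ≈ 8.28 m³

Steady-state biomass mass balance: V·X·(1 + k_d·θ_c) = Y·Q·(S₀ − S)·θ_c, so V = 0.441 × 23.5 × (706 − 12.5) × 4.64 / [3350 × (1 + 0.0435 × 4.64)] = 3.33×10^4 / 4026 = 8.283 m³.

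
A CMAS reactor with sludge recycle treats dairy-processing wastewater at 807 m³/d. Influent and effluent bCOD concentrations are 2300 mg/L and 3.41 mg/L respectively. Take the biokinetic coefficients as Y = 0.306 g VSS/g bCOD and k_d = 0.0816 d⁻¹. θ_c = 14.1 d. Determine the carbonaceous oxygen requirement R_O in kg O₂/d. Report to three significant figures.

R_O ≈ 1480 kg O₂/d

Correct the yield for decay: Y_obs = Y/(1 + k_d θ_c) = 0.306 / (1 + 0.0816 × 14.1) = 0.306 / 2.151 = 0.1423.
Q·(S₀ − S) = 807 × (2300 − 3.41) × 10⁻³ = 1853 kg/d removed.
Net sludge production P_X = 0.1423 × 1853 = 263.7 kg VSS/d.
R_O = Q·ΔS − 1.42 P_X = 1853 − 374.5 = 1479 kg O₂/d.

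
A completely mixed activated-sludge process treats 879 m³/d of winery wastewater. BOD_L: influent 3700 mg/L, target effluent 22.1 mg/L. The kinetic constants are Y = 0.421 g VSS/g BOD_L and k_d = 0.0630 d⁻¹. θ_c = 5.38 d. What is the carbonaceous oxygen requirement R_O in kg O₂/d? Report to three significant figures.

R_O ≈ 1790 kg O₂/d

The observed yield is Y_obs = Y/(1 + k_d·θ_c) = 0.421 / (1 + 0.0630 × 5.38) = 0.421 / 1.339 = 0.3144 g VSS per g BOD_L removed.
Substrate removed = Q·(S₀ − S) = 879 m³/d × (3700 − 22.1) g/m³ = 3.23×10^6 g/d = 3233 kg/d.
Biomass synthesised: P_X = Y_obs × 3233 = 1017 kg VSS/d.
R_O = Q·ΔS − 1.42 P_X = 3233 − 1443 = 1789 kg O₂/d.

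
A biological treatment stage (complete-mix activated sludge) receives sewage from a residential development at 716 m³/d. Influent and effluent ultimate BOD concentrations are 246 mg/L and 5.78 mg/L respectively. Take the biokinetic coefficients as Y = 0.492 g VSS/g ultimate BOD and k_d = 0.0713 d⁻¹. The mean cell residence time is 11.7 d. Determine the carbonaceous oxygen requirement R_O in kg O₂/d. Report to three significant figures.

R_O ≈ 106 kg O₂/d

Y_obs = Y / (1 + k_d θ_c) = 0.492 / (1 + 0.0713 × 11.7) = 0.492 / 1.834 = 0.2682.
ΔS = 246 − 5.78 = 240.2 mg/L, so the substrate removal rate is 716 × 240.2/1000 = 172.0 kg ultimate BOD/d.
P_X = Y_obs·Q·(S₀ − S) = 0.2682 × 172.0 = 46.14 kg VSS/d.
R_O = Q·(S₀ − S) − 1.42·P_X = 172.0 − 1.42 × 46.14 = 106.5 kg O₂/d.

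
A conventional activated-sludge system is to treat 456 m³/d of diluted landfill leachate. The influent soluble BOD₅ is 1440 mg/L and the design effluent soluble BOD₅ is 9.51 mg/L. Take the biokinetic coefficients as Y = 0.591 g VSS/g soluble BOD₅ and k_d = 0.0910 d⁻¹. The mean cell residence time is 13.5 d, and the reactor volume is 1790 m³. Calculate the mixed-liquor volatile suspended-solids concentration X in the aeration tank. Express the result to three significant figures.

X ≈ 1300 mg/L

From V·X·(1 + k_d·θ_c) = Y·Q·(S₀ − S)·θ_c: X = 0.591 × 456 × (1440 − 9.51) × 13.5 / [1790 × (1 + 0.0910 × 13.5)] = 1305 mg/L.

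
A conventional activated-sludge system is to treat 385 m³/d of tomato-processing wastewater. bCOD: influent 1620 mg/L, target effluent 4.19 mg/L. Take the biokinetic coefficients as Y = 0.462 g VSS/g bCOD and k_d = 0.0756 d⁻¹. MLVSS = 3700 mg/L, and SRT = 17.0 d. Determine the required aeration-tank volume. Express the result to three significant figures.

Steady-state biomass mass balance: V·X·(1 + k_d·θ_c) = Y·Q·(S₀ − S)·θ_c, so V = 0.462 × 385 × (1620 − 4.19) × 17.0 / [3700 × (1 + 0.0756 × 17.0)] = 4.89×10^6 / 8455 = 577.9 m³.

V ≈ 578 m³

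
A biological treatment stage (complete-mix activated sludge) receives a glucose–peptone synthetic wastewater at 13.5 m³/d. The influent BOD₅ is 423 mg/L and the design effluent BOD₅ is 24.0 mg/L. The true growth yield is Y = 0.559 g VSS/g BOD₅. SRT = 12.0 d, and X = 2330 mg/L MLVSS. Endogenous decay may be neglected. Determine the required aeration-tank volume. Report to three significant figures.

V ≈ 15.5 m³

Biomass mass balance (decay neglected): V·X = Y·Q·(S₀ − S)·θ_c, so V = 0.559 × 13.5 × (423 − 24.0) × 12.0 / 2330 = 15.51 m³.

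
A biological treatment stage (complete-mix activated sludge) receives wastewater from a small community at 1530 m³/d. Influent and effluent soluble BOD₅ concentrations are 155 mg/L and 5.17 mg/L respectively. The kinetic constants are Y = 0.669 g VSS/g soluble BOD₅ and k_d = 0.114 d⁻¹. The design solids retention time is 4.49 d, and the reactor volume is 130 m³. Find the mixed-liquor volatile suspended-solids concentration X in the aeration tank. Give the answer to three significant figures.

Solving the biomass balance for X: X = Y Q (S₀−S) θ_c / [V (1+k_d θ_c)] = 0.669 × 1530 × (155 − 5.17) × 4.49 / [130 × (1 + 0.114 × 4.49)] = 3504 mg/L.

X ≈ 3500 mg/L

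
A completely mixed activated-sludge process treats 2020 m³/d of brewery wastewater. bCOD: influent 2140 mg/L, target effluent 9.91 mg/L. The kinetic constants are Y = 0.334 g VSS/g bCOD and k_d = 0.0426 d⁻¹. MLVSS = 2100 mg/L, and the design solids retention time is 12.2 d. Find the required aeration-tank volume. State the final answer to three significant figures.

V ≈ 5490 m³

From the SRT design equation V = Y Q (S₀−S) θ_c / [X (1 + k_d θ_c)] = 0.334 × 2020 × (2140 − 9.91) × 12.2 / [2100 × (1 + 0.0426 × 12.2)] = 1.75×10^7 / 3191 = 5494 m³.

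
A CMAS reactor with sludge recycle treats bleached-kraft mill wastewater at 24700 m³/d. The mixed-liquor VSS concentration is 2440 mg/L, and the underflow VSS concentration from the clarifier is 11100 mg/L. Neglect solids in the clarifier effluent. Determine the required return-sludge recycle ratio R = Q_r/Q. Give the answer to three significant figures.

R ≈ 0.282

Mass balance around the secondary clarifier (neglecting effluent solids): R = X / (X_r − X) = 2440 / (11100 − 2440) = 0.2818.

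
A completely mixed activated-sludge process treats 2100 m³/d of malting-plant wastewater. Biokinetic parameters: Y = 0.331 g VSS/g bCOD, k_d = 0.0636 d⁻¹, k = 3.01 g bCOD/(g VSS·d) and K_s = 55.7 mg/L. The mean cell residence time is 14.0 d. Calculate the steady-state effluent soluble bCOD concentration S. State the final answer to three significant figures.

For a completely mixed reactor with recycle the Lawrence–McCarty relation gives S = K_s·(1 + k_d·θ_c) / [θ_c·(Y·k − k_d) − 1] = 55.7 × (1 + 0.0636 × 14.0) / [14.0 × (0.331 × 3.01 − 0.0636) − 1] = 105.3 / 12.06 = 8.732 mg/L.

S ≈ 8.73 mg/L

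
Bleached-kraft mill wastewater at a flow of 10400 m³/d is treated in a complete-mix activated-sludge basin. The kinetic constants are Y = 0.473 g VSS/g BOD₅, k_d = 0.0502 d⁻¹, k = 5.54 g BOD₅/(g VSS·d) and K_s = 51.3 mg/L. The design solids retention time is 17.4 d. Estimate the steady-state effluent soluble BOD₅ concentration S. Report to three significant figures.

For a completely mixed reactor with recycle the Lawrence–McCarty relation gives S = K_s·(1 + k_d·θ_c) / [θ_c·(Y·k − k_d) − 1] = 51.3 × (1 + 0.0502 × 17.4) / [17.4 × (0.473 × 5.54 − 0.0502) − 1] = 96.11 / 43.72 = 2.198 mg/L.

S ≈ 2.20 mg/L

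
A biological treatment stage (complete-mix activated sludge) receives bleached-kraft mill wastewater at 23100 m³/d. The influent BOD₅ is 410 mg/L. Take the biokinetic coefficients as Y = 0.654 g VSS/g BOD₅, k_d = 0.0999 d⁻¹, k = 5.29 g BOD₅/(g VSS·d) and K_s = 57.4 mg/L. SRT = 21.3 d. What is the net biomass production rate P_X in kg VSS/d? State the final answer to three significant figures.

P_X ≈ 1970 kg VSS/d

Effluent substrate depends only on kinetics and SRT: S = K_s(1 + k_d θ_c) / [θ_c(Yk − k_d) − 1] = 57.4 × (1 + 0.0999 × 21.3) / [21.3 × (0.654 × 5.29 − 0.0999) − 1] = 179.5 / 70.56 = 2.544 mg/L.
The observed yield is Y_obs = Y/(1 + k_d·θ_c) = 0.654 / (1 + 0.0999 × 21.3) = 0.654 / 3.128 = 0.2091 g VSS per g BOD₅ removed.
Q·(S₀ − S) = 23100 × (410 − 2.54) × 10⁻³ = 9412 kg/d removed.
Net biomass production P_X = Y_obs × Q·(S₀ − S) = 0.2091 × 9412 = 1968 kg VSS/d.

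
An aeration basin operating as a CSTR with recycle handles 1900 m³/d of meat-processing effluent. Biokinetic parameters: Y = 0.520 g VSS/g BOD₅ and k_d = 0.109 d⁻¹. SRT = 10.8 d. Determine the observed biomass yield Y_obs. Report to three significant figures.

Y_obs ≈ 0.239 g VSS/g BOD₅

Y_obs = Y / (1 + k_d θ_c) = 0.520 / (1 + 0.109 × 10.8) = 0.520 / 2.177 = 0.2388.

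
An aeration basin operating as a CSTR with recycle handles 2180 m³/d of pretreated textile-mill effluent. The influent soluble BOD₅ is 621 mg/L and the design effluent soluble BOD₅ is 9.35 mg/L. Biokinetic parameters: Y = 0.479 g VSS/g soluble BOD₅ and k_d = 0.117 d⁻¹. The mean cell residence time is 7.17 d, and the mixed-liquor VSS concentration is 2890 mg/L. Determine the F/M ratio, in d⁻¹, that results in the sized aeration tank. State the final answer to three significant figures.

F/M ≈ 0.544 d⁻¹

From the SRT design equation V = Y Q (S₀−S) θ_c / [X (1 + k_d θ_c)] = 0.479 × 2180 × (621 − 9.35) × 7.17 / [2890 × (1 + 0.117 × 7.17)] = 4.58×10^6 / 5314 = 861.7 m³.
F/M = Q·S₀ / (V·X) = 2180 × 621 / (861.7 × 2890) = 0.5436 g soluble BOD₅·(g VSS·d)⁻¹.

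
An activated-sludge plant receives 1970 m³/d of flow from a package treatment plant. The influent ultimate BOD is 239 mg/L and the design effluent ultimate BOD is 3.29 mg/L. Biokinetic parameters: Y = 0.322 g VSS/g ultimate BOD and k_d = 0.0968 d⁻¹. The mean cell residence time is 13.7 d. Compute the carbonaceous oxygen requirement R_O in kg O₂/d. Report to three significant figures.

The observed yield is Y_obs = Y/(1 + k_d·θ_c) = 0.322 / (1 + 0.0968 × 13.7) = 0.322 / 2.326 = 0.1384 g VSS per g ultimate BOD removed.
ΔS = 239 − 3.29 = 235.7 mg/L, so the substrate removal rate is 1970 × 235.7/1000 = 464.3 kg ultimate BOD/d.
P_X = Y_obs·Q·(S₀ − S) = 0.1384 × 464.3 = 64.28 kg VSS/d.
Carbonaceous O₂ demand = substrate oxidised − cell-mass equivalent = 464.3 − 1.42 × 64.28 = 373.1 kg O₂/d.

R_O ≈ 373 kg O₂/d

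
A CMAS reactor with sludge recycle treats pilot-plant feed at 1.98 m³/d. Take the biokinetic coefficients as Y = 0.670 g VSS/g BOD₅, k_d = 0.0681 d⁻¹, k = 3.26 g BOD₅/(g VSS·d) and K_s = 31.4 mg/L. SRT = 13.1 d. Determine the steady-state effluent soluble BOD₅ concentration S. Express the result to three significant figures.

S ≈ 2.22 mg/L

Effluent substrate depends only on kinetics and SRT: S = K_s(1 + k_d θ_c) / [θ_c(Yk − k_d) − 1] = 31.4 × (1 + 0.0681 × 13.1) / [13.1 × (0.670 × 3.26 − 0.0681) − 1] = 59.41 / 26.72 = 2.223 mg/L.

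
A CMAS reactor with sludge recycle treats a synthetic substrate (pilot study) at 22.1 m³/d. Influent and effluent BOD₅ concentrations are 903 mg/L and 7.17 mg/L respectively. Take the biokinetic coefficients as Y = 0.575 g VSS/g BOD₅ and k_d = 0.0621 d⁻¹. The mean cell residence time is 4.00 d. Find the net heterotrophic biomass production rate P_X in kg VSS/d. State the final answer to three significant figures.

Observed yield with endogenous decay: Y_obs = Y / (1 + k_d·θ_c) = 0.575 / (1 + 0.0621 × 4.00) = 0.575 / 1.248 = 0.4606 g VSS/g BOD₅.
ΔS = 903 − 7.17 = 895.8 mg/L, so the substrate removal rate is 22.1 × 895.8/1000 = 19.80 kg BOD₅/d.
So the net sludge growth is P_X = 0.4606 × 19.80 = 9.119 kg VSS/d.

P_X ≈ 9.12 kg VSS/d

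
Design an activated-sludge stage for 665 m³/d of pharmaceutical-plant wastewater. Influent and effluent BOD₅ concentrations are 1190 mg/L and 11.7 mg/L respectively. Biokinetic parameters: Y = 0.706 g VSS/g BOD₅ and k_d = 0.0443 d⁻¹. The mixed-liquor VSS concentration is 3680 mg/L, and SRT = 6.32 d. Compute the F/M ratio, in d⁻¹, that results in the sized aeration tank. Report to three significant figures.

F/M ≈ 0.290 d⁻¹

From the SRT design equation V = Y Q (S₀−S) θ_c / [X (1 + k_d θ_c)] = 0.706 × 665 × (1190 − 11.7) × 6.32 / [3680 × (1 + 0.0443 × 6.32)] = 3.5×10^6 / 4710 = 742.2 m³.
F/M = applied load / biomass = Q·S₀/(V·X) = 665 × 1190 / (742.2 × 3680) = 0.2897 d⁻¹.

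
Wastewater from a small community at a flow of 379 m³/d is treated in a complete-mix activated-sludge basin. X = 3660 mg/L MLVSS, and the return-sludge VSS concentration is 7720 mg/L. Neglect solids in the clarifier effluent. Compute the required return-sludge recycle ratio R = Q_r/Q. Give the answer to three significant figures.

Solids balance on the clarifier gives (1+R)X = R·X_r, so R = X/(X_r − X) = 3660 / (7720 − 3660) = 0.9015.

R ≈ 0.901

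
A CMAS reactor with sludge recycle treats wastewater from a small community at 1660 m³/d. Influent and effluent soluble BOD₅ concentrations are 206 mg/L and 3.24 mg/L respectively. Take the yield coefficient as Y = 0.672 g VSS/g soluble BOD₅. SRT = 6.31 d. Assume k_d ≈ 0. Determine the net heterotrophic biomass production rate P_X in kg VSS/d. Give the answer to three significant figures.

Since k_d ≈ 0, Y_obs = Y = 0.672 g VSS/g soluble BOD₅.
ΔS = 206 − 3.24 = 202.8 mg/L, so the substrate removal rate is 1660 × 202.8/1000 = 336.6 kg soluble BOD₅/d.
So the net sludge growth is P_X = 0.6720 × 336.6 = 226.2 kg VSS/d.

P_X ≈ 226 kg VSS/d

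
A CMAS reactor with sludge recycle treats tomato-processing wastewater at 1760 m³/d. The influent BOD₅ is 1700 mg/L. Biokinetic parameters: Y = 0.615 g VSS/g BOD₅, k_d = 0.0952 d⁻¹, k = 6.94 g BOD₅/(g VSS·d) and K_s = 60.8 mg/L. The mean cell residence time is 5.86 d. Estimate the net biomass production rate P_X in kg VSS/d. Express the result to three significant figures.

For a completely mixed reactor with recycle the Lawrence–McCarty relation gives S = K_s·(1 + k_d·θ_c) / [θ_c·(Y·k − k_d) − 1] = 60.8 × (1 + 0.0952 × 5.86) / [5.86 × (0.615 × 6.94 − 0.0952) − 1] = 94.72 / 23.45 = 4.039 mg/L.
Correct the yield for decay: Y_obs = Y/(1 + k_d θ_c) = 0.615 / (1 + 0.0952 × 5.86) = 0.615 / 1.558 = 0.3948.
Mass of BOD₅ removed per day: Q(S₀ − S) = 1760 × 1696 g/m³ = 2985 kg/d.
Net biomass production P_X = Y_obs × Q·(S₀ − S) = 0.3948 × 2985 = 1178 kg VSS/d.

P_X ≈ 1180 kg VSS/d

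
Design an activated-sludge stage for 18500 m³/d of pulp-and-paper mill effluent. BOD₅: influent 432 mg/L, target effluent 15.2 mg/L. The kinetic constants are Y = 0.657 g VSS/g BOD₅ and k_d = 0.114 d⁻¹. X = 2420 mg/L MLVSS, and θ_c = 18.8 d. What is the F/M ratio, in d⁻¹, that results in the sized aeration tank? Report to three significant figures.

From the SRT design equation V = Y Q (S₀−S) θ_c / [X (1 + k_d θ_c)] = 0.657 × 18500 × (432 − 15.2) × 18.8 / [2420 × (1 + 0.114 × 18.8)] = 9.52×10^7 / 7607 = 12521 m³.
F/M = Q·S₀ / (V·X) = 18500 × 432 / (12521 × 2420) = 0.2638 g BOD₅·(g VSS·d)⁻¹.

F/M ≈ 0.264 d⁻¹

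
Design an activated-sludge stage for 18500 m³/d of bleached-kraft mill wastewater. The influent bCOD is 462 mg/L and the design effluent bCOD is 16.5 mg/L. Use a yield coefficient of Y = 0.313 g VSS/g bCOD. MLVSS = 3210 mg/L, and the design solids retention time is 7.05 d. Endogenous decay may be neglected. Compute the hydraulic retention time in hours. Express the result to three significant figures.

τ ≈ 7.35 h

With k_d = 0 the design equation reduces to V = Y Q (S₀−S) θ_c / X = 0.313 × 18500 × (462 − 16.5) × 7.05 / 3210 = 5666 m³.
Hydraulic retention time τ = V/Q = 5666 / 18500 = 0.3063 d = 7.350 h.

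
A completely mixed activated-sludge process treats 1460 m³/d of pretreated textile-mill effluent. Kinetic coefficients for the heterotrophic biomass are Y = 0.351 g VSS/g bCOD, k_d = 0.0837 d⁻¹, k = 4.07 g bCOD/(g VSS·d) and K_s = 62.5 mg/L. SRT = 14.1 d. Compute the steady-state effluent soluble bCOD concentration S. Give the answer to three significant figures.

S ≈ 7.59 mg/L

For a completely mixed reactor with recycle the Lawrence–McCarty relation gives S = K_s·(1 + k_d·θ_c) / [θ_c·(Y·k − k_d) − 1] = 62.5 × (1 + 0.0837 × 14.1) / [14.1 × (0.351 × 4.07 − 0.0837) − 1] = 136.3 / 17.96 = 7.586 mg/L.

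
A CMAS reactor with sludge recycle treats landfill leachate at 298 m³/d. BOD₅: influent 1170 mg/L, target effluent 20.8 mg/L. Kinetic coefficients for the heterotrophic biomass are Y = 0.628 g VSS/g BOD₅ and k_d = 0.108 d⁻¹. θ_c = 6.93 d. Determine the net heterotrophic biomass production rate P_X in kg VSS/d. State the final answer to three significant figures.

Correct the yield for decay: Y_obs = Y/(1 + k_d θ_c) = 0.628 / (1 + 0.108 × 6.93) = 0.628 / 1.748 = 0.3592.
ΔS = 1170 − 20.8 = 1149 mg/L, so the substrate removal rate is 298 × 1149/1000 = 342.5 kg BOD₅/d.
So the net sludge growth is P_X = 0.3592 × 342.5 = 123.0 kg VSS/d.

P_X ≈ 123 kg VSS/d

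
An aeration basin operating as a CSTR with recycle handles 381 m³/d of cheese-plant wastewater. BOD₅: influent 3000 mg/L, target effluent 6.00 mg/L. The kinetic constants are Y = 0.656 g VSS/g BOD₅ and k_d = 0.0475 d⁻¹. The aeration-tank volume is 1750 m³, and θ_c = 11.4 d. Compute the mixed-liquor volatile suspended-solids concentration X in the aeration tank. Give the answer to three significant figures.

X ≈ 3160 mg/L

Solving the biomass balance for X: X = Y Q (S₀−S) θ_c / [V (1+k_d θ_c)] = 0.656 × 381 × (3000 − 6.00) × 11.4 / [1750 × (1 + 0.0475 × 11.4)] = 3162 mg/L.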